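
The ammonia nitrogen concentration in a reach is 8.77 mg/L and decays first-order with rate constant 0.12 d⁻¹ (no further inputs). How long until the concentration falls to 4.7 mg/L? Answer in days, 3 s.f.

t = ln(C₀/C)/k = ln(8.77/4.7)/0.12 = 0.6238/0.12 = 5.198 d.

5.20 d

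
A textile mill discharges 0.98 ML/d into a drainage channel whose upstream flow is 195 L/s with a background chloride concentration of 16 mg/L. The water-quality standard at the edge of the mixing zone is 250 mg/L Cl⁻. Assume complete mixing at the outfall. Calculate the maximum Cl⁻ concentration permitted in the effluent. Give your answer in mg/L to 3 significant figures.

0.98 ML/d = 0.01134 m³/s.
195 L/s = 0.195 m³/s.
Mass balance: 250·0.2063 = 0.01134·Cₑ + 0.195·16.
Cₑ = (51.59 − 3.12) / 0.01134 = 4273 mg/L.

4270 mg/L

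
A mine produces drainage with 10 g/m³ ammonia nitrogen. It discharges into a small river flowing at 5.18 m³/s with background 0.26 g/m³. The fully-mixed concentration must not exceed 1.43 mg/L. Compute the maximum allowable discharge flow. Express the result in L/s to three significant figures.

Mass balance at complete mixing: C_std·(Q_w + Q_r) = Q_w·C_e + Q_r·C_b.
Rearranging, Q_w = Q_r·(C_std − C_b)/(C_e − C_std) = 5.18·(1.43 − 0.26) / (10 − 1.43) = 0.7072 m³/s.
= 707.2 L/s.

707 L/s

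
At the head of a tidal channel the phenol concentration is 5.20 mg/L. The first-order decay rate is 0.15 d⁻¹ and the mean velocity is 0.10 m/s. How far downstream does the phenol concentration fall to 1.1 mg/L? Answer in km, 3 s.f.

89.5 km

From C = C₀·e^(−kt), t = ln(C₀/C)/k = ln(5.20/1.1)/0.15 = 1.553/0.15 = 10.36 d.
Distance = v·t = 0.10 m/s × 8.947e+05 s = 8.947e+04 m = 89.47 km.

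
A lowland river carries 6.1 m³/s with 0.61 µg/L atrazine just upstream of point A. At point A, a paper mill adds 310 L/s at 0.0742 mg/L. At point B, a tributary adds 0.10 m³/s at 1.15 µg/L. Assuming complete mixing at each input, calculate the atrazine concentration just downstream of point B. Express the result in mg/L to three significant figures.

0.61 µg/L = 0.00061 mg/L.
310 L/s = 0.31 m³/s.
After input A: C = (6.1·0.00061 + 0.31·0.0742) / 6.41 = 0.004169 mg/L.
1.15 µg/L = 0.00115 mg/L.
After input B: C = (6.41·0.004169 + 0.1·0.00115) / 6.51 = 0.004123 mg/L.

0.00412 mg/L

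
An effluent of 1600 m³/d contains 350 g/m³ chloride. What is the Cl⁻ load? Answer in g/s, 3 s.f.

6.48 g/s

1600 m³/d = 0.01852 m³/s.
Mass flux = Q·C = 0.01852 m³/s × 350 g/m³ = 6.481 g/s.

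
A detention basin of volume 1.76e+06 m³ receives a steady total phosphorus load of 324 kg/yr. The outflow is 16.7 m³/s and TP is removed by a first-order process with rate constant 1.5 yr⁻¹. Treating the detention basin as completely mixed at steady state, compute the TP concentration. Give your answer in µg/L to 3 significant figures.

Outflow Q = 16.7 m³/s × 3.156e+07 s/yr = 5.27e+08 m³/yr.
Steady-state CSTR mass balance: W = Q·C + k·V·C, so C = W/(Q + kV).
Q + kV = 5.27e+08 + 1.5·1.76e+06 = 5.297e+08 m³/yr.
C = 324/5.297e+08 = 6.117e-07 kg/m³ = 0.0006117 mg/L = 0.6117 µg/L.

0.612 µg/L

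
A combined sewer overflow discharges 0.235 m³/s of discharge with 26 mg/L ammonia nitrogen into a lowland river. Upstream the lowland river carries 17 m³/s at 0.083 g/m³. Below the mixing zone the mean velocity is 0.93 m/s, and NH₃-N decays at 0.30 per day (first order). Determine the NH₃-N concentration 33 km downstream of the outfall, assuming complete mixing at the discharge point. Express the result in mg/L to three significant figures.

After complete mixing, C₀ = (0.235·26 + 17·0.083) / 17.23 = 0.4364 mg/L.
Travel time t = 3.3e+04 m / 0.93 m/s = 3.548e+04 s = 0.4107 d.
C = 0.4364·exp(−0.30·0.4107) = 0.4364·0.8841 = 0.3858 mg/L.

0.386 mg/L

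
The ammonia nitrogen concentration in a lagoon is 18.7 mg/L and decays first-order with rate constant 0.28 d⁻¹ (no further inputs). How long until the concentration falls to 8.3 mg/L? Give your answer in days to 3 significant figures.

2.90 d

t = ln(C₀/C)/k = ln(18.7/8.3)/0.28 = 0.8123/0.28 = 2.901 d.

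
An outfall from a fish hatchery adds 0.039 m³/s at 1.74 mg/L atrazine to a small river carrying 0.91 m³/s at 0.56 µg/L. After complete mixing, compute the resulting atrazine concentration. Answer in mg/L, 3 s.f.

0.56 µg/L = 0.00056 mg/L.
Conservation of mass across the mixing zone: C = (0.039·1.74 + 0.91·0.00056) / (0.039 + 0.91) = 0.06837/0.949 = 0.07204 mg/L.

0.0720 mg/L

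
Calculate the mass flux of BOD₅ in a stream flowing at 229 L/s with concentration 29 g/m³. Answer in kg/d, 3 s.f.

574 kg/d

229 L/s = 0.229 m³/s.
Mass flux = Q·C = 0.229 m³/s × 29 g/m³ = 6.641 g/s.
= 6.641 g/s × 86.4 = 573.8 kg/d.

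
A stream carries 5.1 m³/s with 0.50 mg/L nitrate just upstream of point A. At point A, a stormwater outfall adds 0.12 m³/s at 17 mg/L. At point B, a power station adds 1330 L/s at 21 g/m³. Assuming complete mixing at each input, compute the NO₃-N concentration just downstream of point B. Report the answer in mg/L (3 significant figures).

After input A: C = (5.1·0.5 + 0.12·17) / 5.22 = 0.8793 mg/L.
1330 L/s = 1.33 m³/s.
After input B: C = (5.22·0.8793 + 1.33·21) / 6.55 = 4.965 mg/L.

4.96 mg/L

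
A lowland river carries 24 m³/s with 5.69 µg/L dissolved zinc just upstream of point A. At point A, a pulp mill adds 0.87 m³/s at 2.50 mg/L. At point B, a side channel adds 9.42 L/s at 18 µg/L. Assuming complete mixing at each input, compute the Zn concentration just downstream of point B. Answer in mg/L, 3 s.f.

5.69 µg/L = 0.00569 mg/L.
After input A: C = (24·0.00569 + 0.87·2.5) / 24.87 = 0.09295 mg/L.
9.42 L/s = 0.00942 m³/s.
18 µg/L = 0.018 mg/L.
After input B: C = (24.87·0.09295 + 0.00942·0.018) / 24.88 = 0.09292 mg/L.

0.0929 mg/L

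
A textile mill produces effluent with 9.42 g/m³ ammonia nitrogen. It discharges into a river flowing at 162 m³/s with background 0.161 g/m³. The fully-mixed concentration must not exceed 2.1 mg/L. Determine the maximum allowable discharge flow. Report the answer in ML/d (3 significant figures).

3710 ML/d

Mass balance at complete mixing: C_std·(Q_w + Q_r) = Q_w·C_e + Q_r·C_b.
Rearranging, Q_w = Q_r·(C_std − C_b)/(C_e − C_std) = 162·(2.1 − 0.161) / (9.42 − 2.1) = 42.91 m³/s.
= 3708 ML/d.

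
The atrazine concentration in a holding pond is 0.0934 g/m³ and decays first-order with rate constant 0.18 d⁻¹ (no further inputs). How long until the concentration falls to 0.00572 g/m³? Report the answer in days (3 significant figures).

t = ln(C₀/C)/k = ln(0.0934/0.00572)/0.18 = 2.793/0.18 = 15.52 d.

15.5 d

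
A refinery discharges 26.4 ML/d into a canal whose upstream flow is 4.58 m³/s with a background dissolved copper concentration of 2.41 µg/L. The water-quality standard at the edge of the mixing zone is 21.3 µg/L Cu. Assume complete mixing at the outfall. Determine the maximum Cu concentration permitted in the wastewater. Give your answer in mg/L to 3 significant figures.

26.4 ML/d = 0.3056 m³/s.
2.41 µg/L = 0.00241 mg/L.
21.3 µg/L = 0.0213 mg/L.
Mass balance: 0.0213·4.886 = 0.3056·Cₑ + 4.58·0.00241.
Cₑ = (0.1041 − 0.01104) / 0.3056 = 0.3044 mg/L.

0.304 mg/L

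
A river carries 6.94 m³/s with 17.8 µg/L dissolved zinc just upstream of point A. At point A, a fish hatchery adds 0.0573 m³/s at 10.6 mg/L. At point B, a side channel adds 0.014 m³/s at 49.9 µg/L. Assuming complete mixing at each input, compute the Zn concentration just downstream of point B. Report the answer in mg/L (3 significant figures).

0.104 mg/L

17.8 µg/L = 0.0178 mg/L.
After input A: C = (6.94·0.0178 + 0.0573·10.6) / 6.997 = 0.1045 mg/L.
49.9 µg/L = 0.0499 mg/L.
After input B: C = (6.997·0.1045 + 0.014·0.0499) / 7.011 = 0.1043 mg/L.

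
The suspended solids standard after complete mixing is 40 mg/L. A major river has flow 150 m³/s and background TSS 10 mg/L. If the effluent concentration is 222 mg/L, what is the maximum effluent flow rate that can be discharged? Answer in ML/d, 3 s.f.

2140 ML/d

Mass balance at complete mixing: C_std·(Q_w + Q_r) = Q_w·C_e + Q_r·C_b.
Rearranging, Q_w = Q_r·(C_std − C_b)/(C_e − C_std) = 150·(40 − 10) / (222 − 40) = 24.73 m³/s.
= 2136 ML/d.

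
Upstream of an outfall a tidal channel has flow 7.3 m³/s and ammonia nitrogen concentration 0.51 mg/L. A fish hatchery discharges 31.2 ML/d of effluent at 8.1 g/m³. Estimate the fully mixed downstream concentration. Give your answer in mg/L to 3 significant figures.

0.868 mg/L

31.2 ML/d = 0.3611 m³/s.
By mass balance at complete mixing, C = (0.3611·8.1 + 7.3·0.51) / (0.3611 + 7.3) = 6.648/7.661 = 0.8678 mg/L.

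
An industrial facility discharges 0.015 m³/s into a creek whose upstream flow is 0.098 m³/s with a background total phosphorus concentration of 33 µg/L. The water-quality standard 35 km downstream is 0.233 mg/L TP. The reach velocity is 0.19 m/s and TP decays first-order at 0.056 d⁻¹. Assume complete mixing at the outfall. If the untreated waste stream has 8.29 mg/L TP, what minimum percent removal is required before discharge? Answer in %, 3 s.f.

33 µg/L = 0.033 mg/L.
Travel time to the compliance point: t = 3.5e+04/0.19 = 1.842e+05 s = 2.132 d; decay factor exp(−0.056·2.132) = 0.8875.
So the concentration just after mixing may be at most 0.233/0.8875 = 0.2625 mg/L.
Mass balance: 0.2625·0.113 = 0.015·Cₑ + 0.098·0.033.
Cₑ = (0.02967 − 0.003234) / 0.015 = 1.762 mg/L.
Required removal = 1 − 1.762/8.29 = 78.74 %.

78.7 %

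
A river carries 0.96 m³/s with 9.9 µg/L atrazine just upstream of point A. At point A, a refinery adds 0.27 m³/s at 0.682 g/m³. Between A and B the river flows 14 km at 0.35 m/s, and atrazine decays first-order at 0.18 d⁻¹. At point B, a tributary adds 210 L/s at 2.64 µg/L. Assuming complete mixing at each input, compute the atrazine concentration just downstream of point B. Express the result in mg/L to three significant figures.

9.9 µg/L = 0.0099 mg/L.
After input A: C = (0.96·0.0099 + 0.27·0.682) / 1.23 = 0.1574 mg/L.
Over the 14 km reach to input B (t = 4e+04 s = 0.463 d), decay gives C = 0.1574·exp(−0.18·0.463) = 0.1448 mg/L.
210 L/s = 0.21 m³/s.
2.64 µg/L = 0.00264 mg/L.
After input B: C = (1.23·0.1448 + 0.21·0.00264) / 1.44 = 0.1241 mg/L.

0.124 mg/L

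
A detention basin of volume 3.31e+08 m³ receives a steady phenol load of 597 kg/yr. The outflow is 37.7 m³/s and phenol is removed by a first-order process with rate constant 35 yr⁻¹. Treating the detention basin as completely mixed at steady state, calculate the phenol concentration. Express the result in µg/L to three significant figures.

Outflow Q = 37.7 m³/s × 3.156e+07 s/yr = 1.19e+09 m³/yr.
Steady-state CSTR mass balance: W = Q·C + k·V·C, so C = W/(Q + kV).
Q + kV = 1.19e+09 + 35·3.31e+08 = 1.277e+10 m³/yr.
C = 597/1.277e+10 = 4.673e-08 kg/m³ = 4.673e-05 mg/L = 0.04673 µg/L.

0.0467 µg/L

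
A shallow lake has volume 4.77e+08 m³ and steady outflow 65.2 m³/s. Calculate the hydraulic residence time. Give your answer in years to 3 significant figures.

0.232 yr

Q = 65.2 m³/s × 3.156e+07 s/yr = 2.058e+09 m³/yr.
Hydraulic residence time τ = V/Q = 4.77e+08/2.058e+09 = 0.2318 yr.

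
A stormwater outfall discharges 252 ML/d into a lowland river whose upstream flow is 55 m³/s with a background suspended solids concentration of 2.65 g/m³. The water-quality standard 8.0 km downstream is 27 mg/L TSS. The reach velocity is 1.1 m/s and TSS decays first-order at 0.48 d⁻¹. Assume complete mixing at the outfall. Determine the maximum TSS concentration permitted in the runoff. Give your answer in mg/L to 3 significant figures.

508 mg/L

252 ML/d = 2.917 m³/s.
Travel time to the compliance point: t = 8000/1.1 = 7273 s = 0.08418 d; decay factor exp(−0.48·0.08418) = 0.9604.
So the concentration just after mixing may be at most 27/0.9604 = 28.11 mg/L.
Mass balance: 28.11·57.92 = 2.917·Cₑ + 55·2.65.
Cₑ = (1628 − 145.8) / 2.917 = 508.3 mg/L.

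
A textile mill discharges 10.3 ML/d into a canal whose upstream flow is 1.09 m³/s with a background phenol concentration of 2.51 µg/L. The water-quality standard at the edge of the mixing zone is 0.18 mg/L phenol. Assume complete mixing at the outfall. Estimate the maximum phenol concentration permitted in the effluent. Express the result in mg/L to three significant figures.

1.80 mg/L

10.3 ML/d = 0.1192 m³/s.
2.51 µg/L = 0.00251 mg/L.
Mass balance: 0.18·1.209 = 0.1192·Cₑ + 1.09·0.00251.
Cₑ = (0.2177 − 0.002736) / 0.1192 = 1.803 mg/L.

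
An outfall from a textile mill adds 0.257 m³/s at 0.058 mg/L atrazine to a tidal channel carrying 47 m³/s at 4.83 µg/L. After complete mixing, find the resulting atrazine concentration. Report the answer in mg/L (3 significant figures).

4.83 µg/L = 0.00483 mg/L.
Flow-weighted mixing gives C = (0.257·0.058 + 47·0.00483) / (0.257 + 47) = 0.2419/47.26 = 0.005119 mg/L.

0.00512 mg/L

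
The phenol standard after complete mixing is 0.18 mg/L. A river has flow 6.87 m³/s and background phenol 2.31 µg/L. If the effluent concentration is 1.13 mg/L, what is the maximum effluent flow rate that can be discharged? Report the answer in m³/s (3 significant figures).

1.28 m³/s

2.31 µg/L = 0.00231 mg/L.
Mass balance at complete mixing: C_std·(Q_w + Q_r) = Q_w·C_e + Q_r·C_b.
Rearranging, Q_w = Q_r·(C_std − C_b)/(C_e − C_std) = 6.87·(0.18 − 0.00231) / (1.13 − 0.18) = 1.285 m³/s.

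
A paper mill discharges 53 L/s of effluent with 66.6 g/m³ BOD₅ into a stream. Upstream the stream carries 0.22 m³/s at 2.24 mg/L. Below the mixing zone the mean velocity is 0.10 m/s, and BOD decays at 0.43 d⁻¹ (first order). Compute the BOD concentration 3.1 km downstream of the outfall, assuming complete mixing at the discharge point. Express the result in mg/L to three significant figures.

53 L/s = 0.053 m³/s.
After complete mixing, C₀ = (0.053·66.6 + 0.22·2.24) / 0.273 = 14.73 mg/L.
Travel time t = 3100 m / 0.10 m/s = 3.1e+04 s = 0.3588 d.
C = 14.73·exp(−0.43·0.3588) = 14.73·0.857 = 12.63 mg/L.

12.6 mg/L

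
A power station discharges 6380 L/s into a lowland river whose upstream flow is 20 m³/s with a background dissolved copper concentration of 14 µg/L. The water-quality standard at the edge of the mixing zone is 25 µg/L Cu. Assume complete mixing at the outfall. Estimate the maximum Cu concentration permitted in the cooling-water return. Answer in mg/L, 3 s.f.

0.0595 mg/L

6380 L/s = 6.38 m³/s.
14 µg/L = 0.014 mg/L.
25 µg/L = 0.025 mg/L.
Mass balance: 0.025·26.38 = 6.38·Cₑ + 20·0.014.
Cₑ = (0.6595 − 0.28) / 6.38 = 0.05948 mg/L.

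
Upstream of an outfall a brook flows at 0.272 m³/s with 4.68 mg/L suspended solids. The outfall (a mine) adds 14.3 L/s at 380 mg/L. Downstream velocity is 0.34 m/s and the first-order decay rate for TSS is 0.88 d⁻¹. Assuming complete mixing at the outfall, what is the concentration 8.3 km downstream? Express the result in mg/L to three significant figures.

18.3 mg/L

14.3 L/s = 0.0143 m³/s.
After complete mixing, C₀ = (0.0143·380 + 0.272·4.68) / 0.2863 = 23.43 mg/L.
Travel time t = 8300 m / 0.34 m/s = 2.441e+04 s = 0.2825 d.
C = 23.43·exp(−0.88·0.2825) = 23.43·0.7799 = 18.27 mg/L.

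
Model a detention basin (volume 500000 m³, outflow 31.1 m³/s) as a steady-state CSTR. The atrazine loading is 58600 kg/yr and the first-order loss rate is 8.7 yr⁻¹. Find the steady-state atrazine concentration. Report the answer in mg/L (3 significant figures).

0.0594 mg/L

Outflow Q = 31.1 m³/s × 3.156e+07 s/yr = 9.814e+08 m³/yr.
Steady-state CSTR mass balance: W = Q·C + k·V·C, so C = W/(Q + kV).
Q + kV = 9.814e+08 + 8.7·500000 = 9.858e+08 m³/yr.
C = 58600/9.858e+08 = 5.944e-05 kg/m³ = 0.05944 mg/L.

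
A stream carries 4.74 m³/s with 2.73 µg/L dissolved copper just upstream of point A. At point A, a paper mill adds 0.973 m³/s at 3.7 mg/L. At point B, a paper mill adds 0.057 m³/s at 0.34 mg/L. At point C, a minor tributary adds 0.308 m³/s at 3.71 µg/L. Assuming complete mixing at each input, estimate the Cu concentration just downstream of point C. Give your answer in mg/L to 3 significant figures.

0.598 mg/L

2.73 µg/L = 0.00273 mg/L.
After input A: C = (4.74·0.00273 + 0.973·3.7) / 5.713 = 0.6324 mg/L.
After input B: C = (5.713·0.6324 + 0.057·0.34) / 5.77 = 0.6295 mg/L.
3.71 µg/L = 0.00371 mg/L.
After input C: C = (5.77·0.6295 + 0.308·0.00371) / 6.078 = 0.5978 mg/L.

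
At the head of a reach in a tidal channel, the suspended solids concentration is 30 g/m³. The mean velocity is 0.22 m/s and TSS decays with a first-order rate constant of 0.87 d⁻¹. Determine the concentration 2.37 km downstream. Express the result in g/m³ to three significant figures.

26.9 g/m³

Travel time t = 2.37 km / 0.22 m/s = 2370/0.22 = 1.077e+04 s = 0.1247 d.
First-order decay: C = 30·exp(−0.87·0.1247) = 30·0.8972 = 26.92 g/m³.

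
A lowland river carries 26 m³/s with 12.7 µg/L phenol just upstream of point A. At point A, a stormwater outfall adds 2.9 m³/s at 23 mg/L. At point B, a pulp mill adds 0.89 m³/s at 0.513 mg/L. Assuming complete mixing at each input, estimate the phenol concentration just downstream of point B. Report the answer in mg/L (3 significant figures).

2.27 mg/L

12.7 µg/L = 0.0127 mg/L.
After input A: C = (26·0.0127 + 2.9·23) / 28.9 = 2.319 mg/L.
After input B: C = (28.9·2.319 + 0.89·0.513) / 29.79 = 2.265 mg/L.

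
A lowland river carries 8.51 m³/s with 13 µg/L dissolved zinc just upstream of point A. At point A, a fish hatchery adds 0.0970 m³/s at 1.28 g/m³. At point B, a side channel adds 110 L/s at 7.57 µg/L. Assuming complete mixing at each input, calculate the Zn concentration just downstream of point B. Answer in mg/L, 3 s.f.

0.0270 mg/L

13 µg/L = 0.013 mg/L.
After input A: C = (8.51·0.013 + 0.097·1.28) / 8.607 = 0.02728 mg/L.
110 L/s = 0.11 m³/s.
7.57 µg/L = 0.00757 mg/L.
After input B: C = (8.607·0.02728 + 0.11·0.00757) / 8.717 = 0.02703 mg/L.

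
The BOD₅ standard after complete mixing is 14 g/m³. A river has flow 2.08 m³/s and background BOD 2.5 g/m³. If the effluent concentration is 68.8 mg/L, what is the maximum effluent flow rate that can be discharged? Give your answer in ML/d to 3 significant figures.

Mass balance at complete mixing: C_std·(Q_w + Q_r) = Q_w·C_e + Q_r·C_b.
Rearranging, Q_w = Q_r·(C_std − C_b)/(C_e − C_std) = 2.08·(14 − 2.5) / (68.8 − 14) = 0.4365 m³/s.
= 37.71 ML/d.

37.7 ML/d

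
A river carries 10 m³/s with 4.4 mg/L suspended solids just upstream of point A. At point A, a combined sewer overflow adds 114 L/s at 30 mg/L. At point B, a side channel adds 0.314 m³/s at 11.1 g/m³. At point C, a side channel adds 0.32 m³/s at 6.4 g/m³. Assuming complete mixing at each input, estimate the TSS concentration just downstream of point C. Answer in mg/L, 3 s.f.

4.93 mg/L

114 L/s = 0.114 m³/s.
After input A: C = (10·4.4 + 0.114·30) / 10.11 = 4.689 mg/L.
After input B: C = (10.11·4.689 + 0.314·11.1) / 10.43 = 4.882 mg/L.
After input C: C = (10.43·4.882 + 0.32·6.4) / 10.75 = 4.927 mg/L.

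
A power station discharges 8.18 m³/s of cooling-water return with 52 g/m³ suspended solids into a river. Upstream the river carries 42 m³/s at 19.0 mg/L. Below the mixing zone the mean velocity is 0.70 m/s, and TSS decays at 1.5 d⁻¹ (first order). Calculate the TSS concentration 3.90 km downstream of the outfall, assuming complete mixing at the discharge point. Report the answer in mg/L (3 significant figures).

After complete mixing, C₀ = (8.18·52 + 42·19) / 50.18 = 24.38 mg/L.
Travel time t = 3900 m / 0.70 m/s = 5571 s = 0.06448 d.
C = 24.38·exp(−1.5·0.06448) = 24.38·0.9078 = 22.13 mg/L.

22.1 mg/L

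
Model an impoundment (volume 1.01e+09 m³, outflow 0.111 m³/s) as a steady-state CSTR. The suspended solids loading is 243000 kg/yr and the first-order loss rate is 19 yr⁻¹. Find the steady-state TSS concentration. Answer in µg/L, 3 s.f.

Outflow Q = 0.111 m³/s × 3.156e+07 s/yr = 3.503e+06 m³/yr.
Steady-state CSTR mass balance: W = Q·C + k·V·C, so C = W/(Q + kV).
Q + kV = 3.503e+06 + 19·1.01e+09 = 1.919e+10 m³/yr.
C = 243000/1.919e+10 = 1.266e-05 kg/m³ = 0.01266 mg/L = 12.66 µg/L.

12.7 µg/L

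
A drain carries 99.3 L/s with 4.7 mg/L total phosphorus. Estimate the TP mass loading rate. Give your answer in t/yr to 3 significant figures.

99.3 L/s = 0.0993 m³/s.
Mass flux = Q·C = 0.0993 m³/s × 4.7 g/m³ = 0.4667 g/s.
= 0.4667 g/s × 31.56 = 14.73 t/yr.

14.7 t/yr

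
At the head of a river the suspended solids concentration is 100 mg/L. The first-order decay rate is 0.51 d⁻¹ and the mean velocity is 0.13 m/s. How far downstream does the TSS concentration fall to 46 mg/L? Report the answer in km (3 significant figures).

From C = C₀·e^(−kt), t = ln(C₀/C)/k = ln(100/46)/0.51 = 0.7765/0.51 = 1.523 d.
Distance = v·t = 0.13 m/s × 1.316e+05 s = 1.71e+04 m = 17.1 km.

17.1 km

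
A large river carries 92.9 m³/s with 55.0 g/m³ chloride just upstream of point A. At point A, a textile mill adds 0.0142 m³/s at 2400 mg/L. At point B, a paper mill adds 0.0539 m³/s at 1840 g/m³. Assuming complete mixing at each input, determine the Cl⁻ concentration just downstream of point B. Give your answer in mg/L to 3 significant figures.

After input A: C = (92.9·55 + 0.0142·2400) / 92.91 = 55.36 mg/L.
After input B: C = (92.91·55.36 + 0.0539·1840) / 92.97 = 56.39 mg/L.

56.4 mg/L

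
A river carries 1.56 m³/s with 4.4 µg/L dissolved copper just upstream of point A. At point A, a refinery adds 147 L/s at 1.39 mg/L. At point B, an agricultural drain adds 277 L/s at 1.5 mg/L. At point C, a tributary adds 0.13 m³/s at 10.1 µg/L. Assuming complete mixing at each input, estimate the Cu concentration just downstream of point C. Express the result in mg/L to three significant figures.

0.297 mg/L

4.4 µg/L = 0.0044 mg/L.
147 L/s = 0.147 m³/s.
After input A: C = (1.56·0.0044 + 0.147·1.39) / 1.707 = 0.1237 mg/L.
277 L/s = 0.277 m³/s.
After input B: C = (1.707·0.1237 + 0.277·1.5) / 1.984 = 0.3159 mg/L.
10.1 µg/L = 0.0101 mg/L.
After input C: C = (1.984·0.3159 + 0.13·0.0101) / 2.114 = 0.2971 mg/L.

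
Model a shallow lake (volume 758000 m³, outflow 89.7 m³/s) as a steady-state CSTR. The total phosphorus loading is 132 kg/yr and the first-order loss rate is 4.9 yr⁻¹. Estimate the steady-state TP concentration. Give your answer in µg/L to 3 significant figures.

0.0466 µg/L

Outflow Q = 89.7 m³/s × 3.156e+07 s/yr = 2.831e+09 m³/yr.
Steady-state CSTR mass balance: W = Q·C + k·V·C, so C = W/(Q + kV).
Q + kV = 2.831e+09 + 4.9·758000 = 2.834e+09 m³/yr.
C = 132/2.834e+09 = 4.657e-08 kg/m³ = 4.657e-05 mg/L = 0.04657 µg/L.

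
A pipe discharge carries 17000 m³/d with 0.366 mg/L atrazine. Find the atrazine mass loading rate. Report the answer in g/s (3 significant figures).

0.0720 g/s

17000 m³/d = 0.1968 m³/s.
Mass flux = Q·C = 0.1968 m³/s × 0.366 g/m³ = 0.07201 g/s.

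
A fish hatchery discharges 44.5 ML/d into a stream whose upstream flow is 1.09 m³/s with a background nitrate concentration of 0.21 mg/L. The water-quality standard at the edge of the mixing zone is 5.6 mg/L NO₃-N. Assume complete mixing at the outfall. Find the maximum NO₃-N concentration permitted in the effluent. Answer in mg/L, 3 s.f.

17.0 mg/L

44.5 ML/d = 0.515 m³/s.
Mass balance: 5.6·1.605 = 0.515·Cₑ + 1.09·0.21.
Cₑ = (8.988 − 0.2289) / 0.515 = 17.01 mg/L.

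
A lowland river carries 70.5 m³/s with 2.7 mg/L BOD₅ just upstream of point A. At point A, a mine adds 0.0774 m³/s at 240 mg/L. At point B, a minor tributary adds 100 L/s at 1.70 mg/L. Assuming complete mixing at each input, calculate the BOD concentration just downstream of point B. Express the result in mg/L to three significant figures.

After input A: C = (70.5·2.7 + 0.0774·240) / 70.58 = 2.96 mg/L.
100 L/s = 0.1 m³/s.
After input B: C = (70.58·2.96 + 0.1·1.7) / 70.68 = 2.958 mg/L.

2.96 mg/L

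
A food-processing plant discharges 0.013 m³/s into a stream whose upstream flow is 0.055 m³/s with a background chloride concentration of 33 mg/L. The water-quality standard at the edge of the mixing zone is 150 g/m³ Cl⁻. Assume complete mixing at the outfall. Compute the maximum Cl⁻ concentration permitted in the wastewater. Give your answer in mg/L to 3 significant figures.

Mass balance: 150·0.068 = 0.013·Cₑ + 0.055·33.
Cₑ = (10.2 − 1.815) / 0.013 = 645 mg/L.

645 mg/L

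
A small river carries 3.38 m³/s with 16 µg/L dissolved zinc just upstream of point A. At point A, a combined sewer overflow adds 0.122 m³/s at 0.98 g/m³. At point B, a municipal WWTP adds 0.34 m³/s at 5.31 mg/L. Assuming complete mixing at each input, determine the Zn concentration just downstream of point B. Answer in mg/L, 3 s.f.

16 µg/L = 0.016 mg/L.
After input A: C = (3.38·0.016 + 0.122·0.98) / 3.502 = 0.04958 mg/L.
After input B: C = (3.502·0.04958 + 0.34·5.31) / 3.842 = 0.5151 mg/L.

0.515 mg/L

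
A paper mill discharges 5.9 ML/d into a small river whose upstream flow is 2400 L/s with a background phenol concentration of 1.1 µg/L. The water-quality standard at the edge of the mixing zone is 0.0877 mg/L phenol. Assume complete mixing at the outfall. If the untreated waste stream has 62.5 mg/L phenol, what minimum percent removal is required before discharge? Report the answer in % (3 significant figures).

5.9 ML/d = 0.06829 m³/s.
2400 L/s = 2.4 m³/s.
1.1 µg/L = 0.0011 mg/L.
Mass balance: 0.0877·2.468 = 0.06829·Cₑ + 2.4·0.0011.
Cₑ = (0.2165 − 0.00264) / 0.06829 = 3.131 mg/L.
Required removal = 1 − 3.131/62.5 = 94.99 %.

95.0 %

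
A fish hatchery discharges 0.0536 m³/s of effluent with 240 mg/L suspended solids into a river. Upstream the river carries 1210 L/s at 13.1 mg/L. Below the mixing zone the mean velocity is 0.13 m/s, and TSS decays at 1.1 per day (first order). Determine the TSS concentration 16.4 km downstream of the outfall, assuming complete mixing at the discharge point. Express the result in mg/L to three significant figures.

4.56 mg/L

1210 L/s = 1.21 m³/s.
After complete mixing, C₀ = (0.0536·240 + 1.21·13.1) / 1.264 = 22.72 mg/L.
Travel time t = 1.64e+04 m / 0.13 m/s = 1.262e+05 s = 1.46 d.
C = 22.72·exp(−1.1·1.46) = 22.72·0.2007 = 4.56 mg/L.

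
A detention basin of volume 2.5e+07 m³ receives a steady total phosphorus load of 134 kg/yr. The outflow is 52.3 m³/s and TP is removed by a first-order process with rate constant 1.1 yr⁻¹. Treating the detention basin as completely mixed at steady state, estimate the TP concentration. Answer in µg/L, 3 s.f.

0.0799 µg/L

Outflow Q = 52.3 m³/s × 3.156e+07 s/yr = 1.65e+09 m³/yr.
Steady-state CSTR mass balance: W = Q·C + k·V·C, so C = W/(Q + kV).
Q + kV = 1.65e+09 + 1.1·2.5e+07 = 1.678e+09 m³/yr.
C = 134/1.678e+09 = 7.986e-08 kg/m³ = 7.986e-05 mg/L = 0.07986 µg/L.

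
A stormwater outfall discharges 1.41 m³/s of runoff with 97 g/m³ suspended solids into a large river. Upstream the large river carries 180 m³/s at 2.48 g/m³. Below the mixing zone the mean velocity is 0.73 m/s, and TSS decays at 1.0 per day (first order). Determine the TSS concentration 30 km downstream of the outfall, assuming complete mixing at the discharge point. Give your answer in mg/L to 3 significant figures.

2.00 mg/L

After complete mixing, C₀ = (1.41·97 + 180·2.48) / 181.4 = 3.215 mg/L.
Travel time t = 3e+04 m / 0.73 m/s = 4.11e+04 s = 0.4756 d.
C = 3.215·exp(−1.0·0.4756) = 3.215·0.6215 = 1.998 mg/L.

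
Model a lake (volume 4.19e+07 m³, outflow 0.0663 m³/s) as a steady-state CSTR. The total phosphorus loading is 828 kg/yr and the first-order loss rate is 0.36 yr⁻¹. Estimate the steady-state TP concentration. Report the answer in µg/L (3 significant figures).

Outflow Q = 0.0663 m³/s × 3.156e+07 s/yr = 2.092e+06 m³/yr.
Steady-state CSTR mass balance: W = Q·C + k·V·C, so C = W/(Q + kV).
Q + kV = 2.092e+06 + 0.36·4.19e+07 = 1.718e+07 m³/yr.
C = 828/1.718e+07 = 4.821e-05 kg/m³ = 0.04821 mg/L = 48.21 µg/L.

48.2 µg/L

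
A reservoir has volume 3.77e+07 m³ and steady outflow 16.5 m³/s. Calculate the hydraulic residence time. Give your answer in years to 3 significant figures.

Q = 16.5 m³/s × 3.156e+07 s/yr = 5.207e+08 m³/yr.
Hydraulic residence time τ = V/Q = 3.77e+07/5.207e+08 = 0.0724 yr.

0.0724 yr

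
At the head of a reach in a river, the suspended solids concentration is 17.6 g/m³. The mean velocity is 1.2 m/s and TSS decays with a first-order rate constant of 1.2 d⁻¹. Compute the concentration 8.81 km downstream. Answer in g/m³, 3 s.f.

15.9 g/m³

Travel time t = 8.81 km / 1.2 m/s = 8810/1.2 = 7342 s = 0.08497 d.
First-order decay: C = 17.6·exp(−1.2·0.08497) = 17.6·0.9031 = 15.89 g/m³.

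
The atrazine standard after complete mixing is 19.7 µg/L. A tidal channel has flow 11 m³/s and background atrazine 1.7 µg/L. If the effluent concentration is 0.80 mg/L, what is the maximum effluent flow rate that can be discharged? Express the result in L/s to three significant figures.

1.7 µg/L = 0.0017 mg/L.
19.7 µg/L = 0.0197 mg/L.
Mass balance at complete mixing: C_std·(Q_w + Q_r) = Q_w·C_e + Q_r·C_b.
Rearranging, Q_w = Q_r·(C_std − C_b)/(C_e − C_std) = 11·(0.0197 − 0.0017) / (0.8 − 0.0197) = 0.2537 m³/s.
= 253.7 L/s.

254 L/s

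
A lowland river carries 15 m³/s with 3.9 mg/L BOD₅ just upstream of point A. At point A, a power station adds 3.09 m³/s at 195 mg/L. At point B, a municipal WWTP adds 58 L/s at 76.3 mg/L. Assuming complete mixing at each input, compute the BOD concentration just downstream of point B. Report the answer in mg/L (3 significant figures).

36.7 mg/L

After input A: C = (15·3.9 + 3.09·195) / 18.09 = 36.54 mg/L.
58 L/s = 0.058 m³/s.
After input B: C = (18.09·36.54 + 0.058·76.3) / 18.15 = 36.67 mg/L.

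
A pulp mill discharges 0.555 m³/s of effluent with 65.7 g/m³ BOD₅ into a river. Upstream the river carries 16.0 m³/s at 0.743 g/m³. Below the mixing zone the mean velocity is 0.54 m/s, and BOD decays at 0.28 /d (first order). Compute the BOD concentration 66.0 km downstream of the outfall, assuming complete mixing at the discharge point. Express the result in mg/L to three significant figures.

After complete mixing, C₀ = (0.555·65.7 + 16·0.743) / 16.55 = 2.921 mg/L.
Travel time t = 6.6e+04 m / 0.54 m/s = 1.222e+05 s = 1.415 d.
C = 2.921·exp(−0.28·1.415) = 2.921·0.6729 = 1.965 mg/L.

1.97 mg/L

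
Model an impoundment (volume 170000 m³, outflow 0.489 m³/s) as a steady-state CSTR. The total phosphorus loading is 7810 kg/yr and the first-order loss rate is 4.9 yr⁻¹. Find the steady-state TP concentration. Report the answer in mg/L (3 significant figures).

0.480 mg/L

Outflow Q = 0.489 m³/s × 3.156e+07 s/yr = 1.543e+07 m³/yr.
Steady-state CSTR mass balance: W = Q·C + k·V·C, so C = W/(Q + kV).
Q + kV = 1.543e+07 + 4.9·170000 = 1.626e+07 m³/yr.
C = 7810/1.626e+07 = 0.0004802 kg/m³ = 0.4802 mg/L.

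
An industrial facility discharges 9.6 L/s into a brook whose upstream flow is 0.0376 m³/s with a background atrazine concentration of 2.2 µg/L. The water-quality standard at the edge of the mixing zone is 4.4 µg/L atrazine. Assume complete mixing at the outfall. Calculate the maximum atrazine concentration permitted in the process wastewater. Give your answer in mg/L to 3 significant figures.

9.6 L/s = 0.0096 m³/s.
2.2 µg/L = 0.0022 mg/L.
4.4 µg/L = 0.0044 mg/L.
Mass balance: 0.0044·0.0472 = 0.0096·Cₑ + 0.0376·0.0022.
Cₑ = (0.0002077 − 8.272e-05) / 0.0096 = 0.01302 mg/L.

0.0130 mg/L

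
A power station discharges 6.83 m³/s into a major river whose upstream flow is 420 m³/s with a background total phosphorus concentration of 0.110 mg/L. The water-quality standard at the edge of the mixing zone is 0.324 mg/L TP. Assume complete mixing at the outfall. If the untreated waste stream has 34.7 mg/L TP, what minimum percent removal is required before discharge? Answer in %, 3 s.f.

61.1 %

Mass balance: 0.324·426.8 = 6.83·Cₑ + 420·0.11.
Cₑ = (138.3 − 46.2) / 6.83 = 13.48 mg/L.
Required removal = 1 − 13.48/34.7 = 61.14 %.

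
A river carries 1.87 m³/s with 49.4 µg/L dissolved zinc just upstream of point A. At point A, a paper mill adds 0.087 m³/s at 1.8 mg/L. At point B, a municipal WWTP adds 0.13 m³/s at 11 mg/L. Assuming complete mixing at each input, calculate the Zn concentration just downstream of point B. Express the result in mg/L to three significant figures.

49.4 µg/L = 0.0494 mg/L.
After input A: C = (1.87·0.0494 + 0.087·1.8) / 1.957 = 0.1272 mg/L.
After input B: C = (1.957·0.1272 + 0.13·11) / 2.087 = 0.8045 mg/L.

0.804 mg/L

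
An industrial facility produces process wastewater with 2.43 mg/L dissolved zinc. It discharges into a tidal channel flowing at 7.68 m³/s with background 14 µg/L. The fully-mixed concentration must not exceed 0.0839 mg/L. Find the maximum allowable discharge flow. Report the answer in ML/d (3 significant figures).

19.8 ML/d

14 µg/L = 0.014 mg/L.
Mass balance at complete mixing: C_std·(Q_w + Q_r) = Q_w·C_e + Q_r·C_b.
Rearranging, Q_w = Q_r·(C_std − C_b)/(C_e − C_std) = 7.68·(0.0839 − 0.014) / (2.43 − 0.0839) = 0.2288 m³/s.
= 19.77 ML/d.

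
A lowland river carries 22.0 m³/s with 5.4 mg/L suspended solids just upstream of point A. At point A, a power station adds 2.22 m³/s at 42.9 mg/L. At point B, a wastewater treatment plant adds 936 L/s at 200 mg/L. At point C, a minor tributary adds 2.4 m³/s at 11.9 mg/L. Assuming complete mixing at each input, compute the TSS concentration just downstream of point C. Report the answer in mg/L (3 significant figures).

After input A: C = (22·5.4 + 2.22·42.9) / 24.22 = 8.837 mg/L.
936 L/s = 0.936 m³/s.
After input B: C = (24.22·8.837 + 0.936·200) / 25.16 = 15.95 mg/L.
After input C: C = (25.16·15.95 + 2.4·11.9) / 27.56 = 15.6 mg/L.

15.6 mg/L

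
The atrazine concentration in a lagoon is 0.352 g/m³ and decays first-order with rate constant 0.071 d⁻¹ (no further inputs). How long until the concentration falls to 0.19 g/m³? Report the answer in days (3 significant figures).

t = ln(C₀/C)/k = ln(0.352/0.19)/0.071 = 0.6166/0.071 = 8.685 d.

8.68 d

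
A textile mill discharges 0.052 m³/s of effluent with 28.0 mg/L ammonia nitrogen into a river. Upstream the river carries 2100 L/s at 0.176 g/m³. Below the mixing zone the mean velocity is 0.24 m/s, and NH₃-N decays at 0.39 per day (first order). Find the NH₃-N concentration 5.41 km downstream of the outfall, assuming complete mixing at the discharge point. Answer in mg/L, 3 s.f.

2100 L/s = 2.1 m³/s.
After complete mixing, C₀ = (0.052·28 + 2.1·0.176) / 2.152 = 0.8483 mg/L.
Travel time t = 5410 m / 0.24 m/s = 2.254e+04 s = 0.2609 d.
C = 0.8483·exp(−0.39·0.2609) = 0.8483·0.9033 = 0.7663 mg/L.

0.766 mg/L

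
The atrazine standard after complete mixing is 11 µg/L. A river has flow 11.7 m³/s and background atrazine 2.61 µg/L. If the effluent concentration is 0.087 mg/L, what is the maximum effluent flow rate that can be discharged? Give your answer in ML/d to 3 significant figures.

112 ML/d

2.61 µg/L = 0.00261 mg/L.
11 µg/L = 0.011 mg/L.
Mass balance at complete mixing: C_std·(Q_w + Q_r) = Q_w·C_e + Q_r·C_b.
Rearranging, Q_w = Q_r·(C_std − C_b)/(C_e − C_std) = 11.7·(0.011 − 0.00261) / (0.087 − 0.011) = 1.292 m³/s.
= 111.6 ML/d.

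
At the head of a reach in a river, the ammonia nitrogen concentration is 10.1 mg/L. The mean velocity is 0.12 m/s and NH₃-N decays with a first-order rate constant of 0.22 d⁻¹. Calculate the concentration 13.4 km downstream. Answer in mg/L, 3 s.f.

Travel time t = 13.4 km / 0.12 m/s = 1.34e+04/0.12 = 1.117e+05 s = 1.292 d.
First-order decay: C = 10.1·exp(−0.22·1.292) = 10.1·0.7525 = 7.6 mg/L.

7.60 mg/L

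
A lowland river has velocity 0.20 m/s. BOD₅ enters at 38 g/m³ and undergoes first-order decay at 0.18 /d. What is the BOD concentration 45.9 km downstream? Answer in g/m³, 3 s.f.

Travel time t = 45.9 km / 0.20 m/s = 4.59e+04/0.20 = 2.295e+05 s = 2.656 d.
First-order decay: C = 38·exp(−0.18·2.656) = 38·0.6199 = 23.56 g/m³.

23.6 g/m³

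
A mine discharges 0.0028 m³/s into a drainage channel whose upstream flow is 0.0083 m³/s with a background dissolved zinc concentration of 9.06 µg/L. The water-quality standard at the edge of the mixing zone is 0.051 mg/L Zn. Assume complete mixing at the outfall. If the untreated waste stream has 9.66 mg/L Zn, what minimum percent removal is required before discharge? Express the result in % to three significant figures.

98.2 %

9.06 µg/L = 0.00906 mg/L.
Mass balance: 0.051·0.0111 = 0.0028·Cₑ + 0.0083·0.00906.
Cₑ = (0.0005661 − 7.52e-05) / 0.0028 = 0.1753 mg/L.
Required removal = 1 − 0.1753/9.66 = 98.19 %.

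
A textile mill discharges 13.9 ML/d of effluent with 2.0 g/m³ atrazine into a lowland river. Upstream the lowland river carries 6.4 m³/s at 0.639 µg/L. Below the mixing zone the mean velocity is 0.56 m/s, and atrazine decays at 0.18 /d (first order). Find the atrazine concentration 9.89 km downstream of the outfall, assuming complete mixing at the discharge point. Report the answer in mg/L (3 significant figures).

13.9 ML/d = 0.1609 m³/s.
0.639 µg/L = 0.000639 mg/L.
After complete mixing, C₀ = (0.1609·2 + 6.4·0.000639) / 6.561 = 0.04967 mg/L.
Travel time t = 9890 m / 0.56 m/s = 1.766e+04 s = 0.2044 d.
C = 0.04967·exp(−0.18·0.2044) = 0.04967·0.9639 = 0.04787 mg/L.

0.0479 mg/L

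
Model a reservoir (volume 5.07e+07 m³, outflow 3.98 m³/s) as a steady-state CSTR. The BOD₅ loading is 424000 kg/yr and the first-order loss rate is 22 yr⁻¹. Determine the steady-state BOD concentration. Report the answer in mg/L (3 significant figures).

0.342 mg/L

Outflow Q = 3.98 m³/s × 3.156e+07 s/yr = 1.256e+08 m³/yr.
Steady-state CSTR mass balance: W = Q·C + k·V·C, so C = W/(Q + kV).
Q + kV = 1.256e+08 + 22·5.07e+07 = 1.241e+09 m³/yr.
C = 424000/1.241e+09 = 0.0003417 kg/m³ = 0.3417 mg/L.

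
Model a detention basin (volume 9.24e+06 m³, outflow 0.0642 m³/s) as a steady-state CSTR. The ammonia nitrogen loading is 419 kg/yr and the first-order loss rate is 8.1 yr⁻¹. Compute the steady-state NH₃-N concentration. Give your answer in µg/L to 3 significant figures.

5.45 µg/L

Outflow Q = 0.0642 m³/s × 3.156e+07 s/yr = 2.026e+06 m³/yr.
Steady-state CSTR mass balance: W = Q·C + k·V·C, so C = W/(Q + kV).
Q + kV = 2.026e+06 + 8.1·9.24e+06 = 7.687e+07 m³/yr.
C = 419/7.687e+07 = 5.451e-06 kg/m³ = 0.005451 mg/L = 5.451 µg/L.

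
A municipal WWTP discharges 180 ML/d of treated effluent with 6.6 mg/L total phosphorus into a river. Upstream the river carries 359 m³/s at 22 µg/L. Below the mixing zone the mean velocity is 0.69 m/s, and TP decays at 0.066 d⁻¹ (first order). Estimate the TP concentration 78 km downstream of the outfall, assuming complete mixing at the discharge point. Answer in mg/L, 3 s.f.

180 ML/d = 2.083 m³/s.
22 µg/L = 0.022 mg/L.
After complete mixing, C₀ = (2.083·6.6 + 359·0.022) / 361.1 = 0.05995 mg/L.
Travel time t = 7.8e+04 m / 0.69 m/s = 1.13e+05 s = 1.308 d.
C = 0.05995·exp(−0.066·1.308) = 0.05995·0.9173 = 0.05499 mg/L.

0.0550 mg/L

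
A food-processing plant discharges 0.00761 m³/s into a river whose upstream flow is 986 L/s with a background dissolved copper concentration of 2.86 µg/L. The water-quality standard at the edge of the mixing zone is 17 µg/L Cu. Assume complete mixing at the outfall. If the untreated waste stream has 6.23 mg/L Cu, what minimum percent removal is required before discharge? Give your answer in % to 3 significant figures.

986 L/s = 0.986 m³/s.
2.86 µg/L = 0.00286 mg/L.
17 µg/L = 0.017 mg/L.
Mass balance: 0.017·0.9936 = 0.00761·Cₑ + 0.986·0.00286.
Cₑ = (0.01689 − 0.00282) / 0.00761 = 1.849 mg/L.
Required removal = 1 − 1.849/6.23 = 70.32 %.

70.3 %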